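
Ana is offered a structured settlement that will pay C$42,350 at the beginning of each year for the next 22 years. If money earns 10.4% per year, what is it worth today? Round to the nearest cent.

C$398,573.36

Annuity factor a(22|0.104) × (1+i) = 9.411413; PV = 42350 × 9.411413 = 398,573.3557
(annuity-due: payments at period start, so ×(1+i).)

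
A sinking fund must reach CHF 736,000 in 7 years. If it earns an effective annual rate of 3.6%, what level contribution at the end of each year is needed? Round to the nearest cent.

FV-annuity factor = 7.803029; PMT = 736000 / 7.803029 = 94,322.3500

CHF 94,322.35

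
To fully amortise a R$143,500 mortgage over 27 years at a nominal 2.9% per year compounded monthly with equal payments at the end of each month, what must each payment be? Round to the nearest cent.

R$639.21

Periodic rate i = 0.029/12 = 0.00241667; n = 27 × 12 = 324 periods.
Annuity-PV factor = 224.497335; PMT = 143500 / 224.497335 = 639.2058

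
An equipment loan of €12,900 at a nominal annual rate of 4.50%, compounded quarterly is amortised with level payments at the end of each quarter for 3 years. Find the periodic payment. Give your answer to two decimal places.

Periodic rate i = 0.045/4 = 0.01125; n = 3 × 4 = 12 periods.
Annuity-PV factor = 11.166693; PMT = 12900 / 11.166693 = 1,155.2212

€1,155.22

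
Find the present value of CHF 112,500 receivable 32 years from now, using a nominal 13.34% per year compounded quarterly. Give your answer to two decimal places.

Periodic rate i = 0.1334/4 = 0.03335; n = 32 × 4 = 128 periods.
Discount factor = (1+0.03335)^(−128) = 0.015008; PV = 112,500 × 0.015008 = 1,688.4170

CHF 1,688.42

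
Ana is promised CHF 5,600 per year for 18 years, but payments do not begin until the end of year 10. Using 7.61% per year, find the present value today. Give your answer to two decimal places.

CHF 27,872.90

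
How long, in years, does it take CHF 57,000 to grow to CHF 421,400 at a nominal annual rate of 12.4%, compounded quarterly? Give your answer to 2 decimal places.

Periodic rate i = 0.124/4 = 0.031.
(1+i)^n = 421400/57000 = 7.39298, so n = ln 7.39298 / ln 1.031 = 65.5284 quarters
= 65.5284/4 years

16.38 years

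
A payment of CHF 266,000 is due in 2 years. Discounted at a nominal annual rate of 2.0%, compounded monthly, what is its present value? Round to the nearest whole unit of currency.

With 12 periods per year: i = 0.00166667, n = 24.
PV = FV·(1+i)^(−n) = 266,000 × 0.960821 = 255,578.5005

CHF 255,579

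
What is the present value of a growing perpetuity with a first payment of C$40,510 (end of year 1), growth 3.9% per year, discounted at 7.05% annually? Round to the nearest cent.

C$1,286,031.75

PV = PMT / (i − g) = 40510 / (0.0705 − 0.039) = 40510 / 0.031500 = 1,286,031.7460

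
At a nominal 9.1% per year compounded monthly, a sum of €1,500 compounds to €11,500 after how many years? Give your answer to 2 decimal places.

Periodic rate i = 0.091/12 = 0.00758333.
n = ln(11500/1500) / ln(1+0.00758333) = ln(7.66667) / 0.007555 = 269.6170 months
= 269.6170/12 years

22.47 years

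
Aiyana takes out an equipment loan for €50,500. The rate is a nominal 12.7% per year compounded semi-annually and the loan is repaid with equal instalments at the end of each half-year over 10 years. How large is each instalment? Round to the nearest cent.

€4,528.74

i = 0.127/2 = 0.0635 per half-year; n = 10·2 = 20.
Annuity-PV factor = 11.151012; PMT = 50500 / 11.151012 = 4,528.7371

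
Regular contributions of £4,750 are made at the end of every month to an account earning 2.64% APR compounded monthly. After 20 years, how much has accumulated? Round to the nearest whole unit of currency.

£1,499,607

With 12 periods per year: i = 0.0022, n = 240.
FV = PMT · [(1+i)^n − 1] / i = 4750 · 315.706726 = 1,499,606.9508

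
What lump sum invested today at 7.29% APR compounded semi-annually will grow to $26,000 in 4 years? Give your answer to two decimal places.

$19,524.80

i = 0.0729/2 = 0.03645 per half-year; n = 4·2 = 8.
Discount factor = (1+0.03645)^(−8) = 0.750954; PV = 26,000 × 0.750954 = 19,524.7958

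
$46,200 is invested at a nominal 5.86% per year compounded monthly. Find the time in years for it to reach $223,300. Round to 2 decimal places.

26.95 years

Periodic rate i = 0.0586/12 = 0.00488333.
n = ln(223300/46200) / ln(1+0.00488333) = ln(4.83333) / 0.004871 = 323.4226 months
= 323.4226/12 years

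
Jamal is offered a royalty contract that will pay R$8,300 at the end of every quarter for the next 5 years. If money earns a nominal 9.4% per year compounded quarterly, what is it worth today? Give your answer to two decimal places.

R$131,242.44

Periodic rate i = 0.094/4 = 0.0235; n = 5 × 4 = 20 periods.
PV = 8300 × [1 − (1+0.0235)^(−20)] / 0.0235 = 8300 × 15.812342 = 131,242.4395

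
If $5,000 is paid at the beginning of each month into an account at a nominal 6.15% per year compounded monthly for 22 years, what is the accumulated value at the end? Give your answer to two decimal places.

Periodic rate i = 0.0615/12 = 0.005125; n = 22 × 12 = 264 periods.
Accumulation factor s(264|0.005125) × (1+i) = 560.059531; FV = 5000 × 560.059531 = 2,800,297.6572
(annuity-due: payments at period start, so ×(1+i).)

$2,800,297.66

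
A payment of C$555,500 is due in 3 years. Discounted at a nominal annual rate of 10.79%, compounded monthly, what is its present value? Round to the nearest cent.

With 12 periods per year: i = 0.00899167, n = 36.
PV = FV·(1+i)^(−n) = 555,500 × 0.724515 = 402,467.8609

C$402,467.86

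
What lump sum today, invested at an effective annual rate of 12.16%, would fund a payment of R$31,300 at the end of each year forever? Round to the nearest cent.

R$257,401.32

PV = PMT / i = 31300 / 0.1216 = 257,401.3158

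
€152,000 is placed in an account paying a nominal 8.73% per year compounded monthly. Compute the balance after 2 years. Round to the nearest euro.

€180,883

i = 0.0873/12 = 0.007275 per month; n = 2·12 = 24.
FV = 152,000 × (1 + 0.007275)^24 = 180,882.6497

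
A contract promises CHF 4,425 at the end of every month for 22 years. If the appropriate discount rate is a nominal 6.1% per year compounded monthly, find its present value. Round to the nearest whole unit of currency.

CHF 642,238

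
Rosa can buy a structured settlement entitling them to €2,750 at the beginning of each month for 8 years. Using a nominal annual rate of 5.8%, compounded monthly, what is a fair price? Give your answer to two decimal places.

Periodic rate i = 0.058/12 = 0.00483333; n = 8 × 12 = 96 periods.
PV = PMT · [1 − (1+i)^(−n)] / i × (1+i) = 2750 · 77.032588 = 211,839.6160
Payments are at the start of each period, so multiply by (1+i).

€211,839.62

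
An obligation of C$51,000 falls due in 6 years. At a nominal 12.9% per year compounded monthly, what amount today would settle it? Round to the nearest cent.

i = 0.129/12 = 0.01075 per month; n = 6·12 = 72.
PV = FV·(1+i)^(−n) = 51,000 × 0.463074 = 23,616.7524

C$23,616.75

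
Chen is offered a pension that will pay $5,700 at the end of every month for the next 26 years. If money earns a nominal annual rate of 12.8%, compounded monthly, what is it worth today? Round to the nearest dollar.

Periodic rate i = 0.128/12 = 0.0106667; n = 26 × 12 = 312 periods.
Annuity factor a(312|0.0106667) = 90.327895; PV = 5700 × 90.327895 = 514,869.0030

$514,869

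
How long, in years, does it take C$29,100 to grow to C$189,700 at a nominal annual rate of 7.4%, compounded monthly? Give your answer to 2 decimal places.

25.41 years

Periodic rate i = 0.074/12 = 0.00616667.
(1+i)^n = 189700/29100 = 6.51890, so n = ln 6.51890 / ln 1.00617 = 304.9427 months
= 304.9427/12 years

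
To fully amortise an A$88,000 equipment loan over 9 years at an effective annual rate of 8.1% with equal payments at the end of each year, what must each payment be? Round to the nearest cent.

A$14,145.65

Annuity-PV factor = 6.220994; PMT = 88000 / 6.220994 = 14,145.6487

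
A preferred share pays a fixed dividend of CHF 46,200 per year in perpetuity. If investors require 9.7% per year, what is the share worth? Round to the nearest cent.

PV = PMT / i = 46200 / 0.097 = 476,288.6598

CHF 476,288.66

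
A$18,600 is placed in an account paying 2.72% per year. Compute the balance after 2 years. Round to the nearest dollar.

18,600 × (1+0.0272)^2 = 18,600 × 1.055140 = 19,625.6010

A$19,626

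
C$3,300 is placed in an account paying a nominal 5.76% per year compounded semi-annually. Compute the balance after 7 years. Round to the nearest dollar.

Periodic rate i = 0.0576/2 = 0.0288; n = 7 × 2 = 14 periods.
FV = 3,300 × (1 + 0.0288)^14 = 4,910.7443

C$4,911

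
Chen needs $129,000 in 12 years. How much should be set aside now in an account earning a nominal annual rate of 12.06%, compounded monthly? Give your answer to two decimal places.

$30,564.41

Periodic rate i = 0.1206/12 = 0.01005; n = 12 × 12 = 144 periods.
Discount factor = (1+0.01005)^(−144) = 0.236933; PV = 129,000 × 0.236933 = 30,564.4089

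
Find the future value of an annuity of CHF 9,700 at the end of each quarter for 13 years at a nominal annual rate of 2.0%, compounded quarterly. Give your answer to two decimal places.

Periodic rate i = 0.02/4 = 0.005; n = 13 × 4 = 52 periods.
FV = PMT · [(1+i)^n − 1] / i = 9700 · 59.218031 = 574,414.8982

CHF 574,414.90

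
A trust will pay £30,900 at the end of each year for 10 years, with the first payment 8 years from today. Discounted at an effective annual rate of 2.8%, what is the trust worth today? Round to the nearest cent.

Value one period before first payment (t=7): 30900 × [1 − (1+0.028)^(−10)] / 0.028 = 30900 × 8.617934 = 266,294.1583
PV₀ = 266,294.1583 / (1+0.028)^7 = 266,294.1583 / 1.213254 = 219,487.5227

£219,487.52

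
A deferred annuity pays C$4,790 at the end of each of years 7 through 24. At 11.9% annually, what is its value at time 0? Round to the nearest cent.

C$17,793.20

Value one period before first payment (t=6): 4790 × [1 − (1+0.119)^(−18)] / 0.119 = 4790 × 7.292879 = 34,932.8926
PV₀ = 34,932.8926 / (1+0.119)^6 = 34,932.8926 / 1.963272 = 17,793.1987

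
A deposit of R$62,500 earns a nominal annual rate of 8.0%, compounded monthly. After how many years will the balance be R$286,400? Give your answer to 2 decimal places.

Periodic rate i = 0.08/12 = 0.00666667.
n = ln(286400/62500) / ln(1+0.00666667) = ln(4.58240) / 0.006645 = 229.0937 months
= 229.0937/12 years

19.09 years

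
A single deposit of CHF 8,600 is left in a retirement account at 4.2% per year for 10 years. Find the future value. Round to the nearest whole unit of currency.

CHF 12,977

FV = PV·(1+i)^n = 8,600 × 1.508958 = 12,977.0399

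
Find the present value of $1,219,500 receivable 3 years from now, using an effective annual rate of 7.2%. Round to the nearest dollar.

Discount factor = (1+0.072)^(−3) = 0.811738; PV = 1,219,500 × 0.811738 = 989,913.9595

$989,914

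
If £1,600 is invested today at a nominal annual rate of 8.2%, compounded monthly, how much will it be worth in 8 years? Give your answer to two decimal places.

£3,076.44

Periodic rate i = 0.082/12 = 0.00683333; n = 8 × 12 = 96 periods.
1,600 × (1+0.00683333)^96 = 1,600 × 1.922774 = 3,076.4381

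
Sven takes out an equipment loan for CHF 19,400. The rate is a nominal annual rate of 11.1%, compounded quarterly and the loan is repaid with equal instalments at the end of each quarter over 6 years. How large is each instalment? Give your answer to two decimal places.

i = 0.111/4 = 0.02775 per quarter; n = 6·4 = 24.
Annuity-PV factor = 17.353434; PMT = 19400 / 17.353434 = 1,117.9343

CHF 1,117.93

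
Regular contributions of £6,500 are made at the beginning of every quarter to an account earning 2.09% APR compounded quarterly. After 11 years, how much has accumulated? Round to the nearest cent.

With 4 periods per year: i = 0.005225, n = 44.
FV = 6500 × [(1+0.005225)^44 − 1] / 0.005225 × (1+i) = 6500 × 49.582343 = 322,285.2272
Payments are at the start of each period, so multiply by (1+i).

£322,285.23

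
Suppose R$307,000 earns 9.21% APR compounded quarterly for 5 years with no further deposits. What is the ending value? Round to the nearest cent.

R$484,020.01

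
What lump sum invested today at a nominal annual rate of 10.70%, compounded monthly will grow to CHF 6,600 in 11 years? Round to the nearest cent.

i = 0.107/12 = 0.00891667 per month; n = 11·12 = 132.
PV = FV·(1+i)^(−n) = 6,600 × 0.309814 = 2,044.7717

CHF 2,044.77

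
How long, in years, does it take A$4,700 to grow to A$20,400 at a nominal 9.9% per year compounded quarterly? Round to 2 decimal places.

Periodic rate i = 0.099/4 = 0.02475.
n = ln(20400/4700) / ln(1+0.02475) = ln(4.34043) / 0.024449 = 60.0430 quarters
= 60.0430/4 years

15.01 years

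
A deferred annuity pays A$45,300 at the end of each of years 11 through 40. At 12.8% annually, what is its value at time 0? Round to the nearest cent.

A$103,258.96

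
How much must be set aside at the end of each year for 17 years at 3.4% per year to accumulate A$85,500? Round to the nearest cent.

PMT = 85500 / ( [(1+0.034)^17 − 1] / 0.034 ) = 85500 / 22.512486 = 3,797.8923

A$3,797.89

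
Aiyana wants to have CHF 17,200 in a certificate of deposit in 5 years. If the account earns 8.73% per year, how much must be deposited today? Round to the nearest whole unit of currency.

CHF 11,318

PV = FV·(1+i)^(−n) = 17,200 × 0.658041 = 11,318.3080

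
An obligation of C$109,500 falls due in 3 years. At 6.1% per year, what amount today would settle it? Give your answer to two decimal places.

PV = FV·(1+i)^(−n) = 109,500 × 0.837247 = 91,678.5989

C$91,678.60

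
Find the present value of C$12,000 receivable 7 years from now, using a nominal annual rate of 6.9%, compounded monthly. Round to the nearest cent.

Periodic rate i = 0.069/12 = 0.00575; n = 7 × 12 = 84 periods.
PV = FV·(1+i)^(−n) = 12,000 × 0.617784 = 7,413.4059

C$7,413.41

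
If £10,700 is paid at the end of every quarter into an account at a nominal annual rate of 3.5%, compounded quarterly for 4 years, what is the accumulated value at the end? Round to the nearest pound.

i = 0.035/4 = 0.00875 per quarter; n = 4·4 = 16.
Accumulation factor s(16|0.00875) = 17.094120; FV = 10700 × 17.094120 = 182,907.0870

£182,907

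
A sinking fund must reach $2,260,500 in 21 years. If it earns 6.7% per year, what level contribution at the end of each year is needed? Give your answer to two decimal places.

PMT = 2.2605e+06 / ( [(1+0.067)^21 − 1] / 0.067 ) = 2.2605e+06 / 43.335636 = 52,162.6124

$52,162.61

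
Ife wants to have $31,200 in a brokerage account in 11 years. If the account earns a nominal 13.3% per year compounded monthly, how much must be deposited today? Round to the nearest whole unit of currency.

$7,282

i = 0.133/12 = 0.0110833 per month; n = 11·12 = 132.
PV = FV·(1+i)^(−n) = 31,200 × 0.233412 = 7,282.4412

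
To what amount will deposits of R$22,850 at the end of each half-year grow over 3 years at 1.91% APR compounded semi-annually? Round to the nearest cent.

i = 0.0191/2 = 0.00955 per half-year; n = 3·2 = 6.
FV = PMT · [(1+i)^n − 1] / i = 22850 · 6.145087 = 140,415.2417

R$140,415.24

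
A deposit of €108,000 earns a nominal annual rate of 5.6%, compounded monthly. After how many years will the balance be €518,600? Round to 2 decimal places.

Periodic rate i = 0.056/12 = 0.00466667.
(1+i)^n = 518600/108000 = 4.80185, so n = ln 4.80185 / ln 1.00467 = 336.9985 months
= 336.9985/12 years

28.08 years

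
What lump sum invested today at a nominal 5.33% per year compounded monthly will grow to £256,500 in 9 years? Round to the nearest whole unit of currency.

£158,934

Periodic rate i = 0.0533/12 = 0.00444167; n = 9 × 12 = 108 periods.
PV = FV·(1+i)^(−n) = 256,500 × 0.619627 = 158,934.2913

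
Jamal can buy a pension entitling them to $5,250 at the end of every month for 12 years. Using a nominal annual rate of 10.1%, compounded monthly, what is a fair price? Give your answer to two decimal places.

i = 0.101/12 = 0.00841667 per month; n = 12·12 = 144.
PV = PMT · [1 − (1+i)^(−n)] / i = 5250 · 83.273493 = 437,185.8378

$437,185.84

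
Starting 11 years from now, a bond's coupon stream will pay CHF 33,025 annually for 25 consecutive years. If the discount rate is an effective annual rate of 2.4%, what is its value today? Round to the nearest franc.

CHF 485,531

Value one period before first payment (t=10): 33025 × [1 − (1+0.024)^(−25)] / 0.024 = 33025 × 18.636884 = 615,483.0892
Discount back 10 years: 615,483.0892 × (1+0.024)^(−10) = 615,483.0892 × 0.788861 = 485,530.5469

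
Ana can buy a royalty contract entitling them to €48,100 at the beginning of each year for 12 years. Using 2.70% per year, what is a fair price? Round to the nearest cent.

€500,638.24

PV = PMT · [1 − (1+i)^(−n)] / i × (1+i) = 48100 · 10.408279 = 500,638.2406
Payments are at the start of each period, so multiply by (1+i).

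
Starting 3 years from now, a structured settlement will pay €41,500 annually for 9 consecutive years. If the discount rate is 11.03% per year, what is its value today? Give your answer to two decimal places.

PV at t=2 (ordinary 9-year annuity): 41500 × a(9|0.1103) = 41500 × 5.530597 = 229,519.7732
Discount back 2 years: 229,519.7732 × (1+0.1103)^(−2) = 229,519.7732 × 0.811184 = 186,182.7439

€186,182.74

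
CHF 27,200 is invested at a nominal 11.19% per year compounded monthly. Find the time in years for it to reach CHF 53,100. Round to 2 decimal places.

Periodic rate i = 0.1119/12 = 0.009325.
n = ln(53100/27200) / ln(1+0.009325) = ln(1.95221) / 0.009282 = 72.0723 months
= 72.0723/12 years

6.01 years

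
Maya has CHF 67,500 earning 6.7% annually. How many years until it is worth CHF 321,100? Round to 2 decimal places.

(1+i)^n = 321100/67500 = 4.75704, so n = ln 4.75704 / ln 1.067 = 24.0494 years

24.05 years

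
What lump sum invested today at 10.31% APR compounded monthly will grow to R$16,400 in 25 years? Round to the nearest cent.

R$1,259.60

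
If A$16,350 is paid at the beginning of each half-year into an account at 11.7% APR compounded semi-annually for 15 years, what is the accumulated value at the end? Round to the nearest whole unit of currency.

A$1,332,629

i = 0.117/2 = 0.0585 per half-year; n = 15·2 = 30.
FV = PMT · [(1+i)^n − 1] / i × (1+i) = 16350 · 81.506333 = 1,332,628.5519
(annuity-due: payments at period start, so ×(1+i).)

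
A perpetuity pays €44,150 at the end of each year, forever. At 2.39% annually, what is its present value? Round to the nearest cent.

€1,847,280.33

PV = C/r = 44150/0.0239 = 1,847,280.3347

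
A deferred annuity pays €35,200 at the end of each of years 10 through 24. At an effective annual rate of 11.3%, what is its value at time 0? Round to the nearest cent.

€94,997.29

PV at t=9 (ordinary 15-year annuity): 35200 × a(15|0.113) = 35200 × 7.073348 = 248,981.8643
Discount back 9 years: 248,981.8643 × (1+0.113)^(−9) = 248,981.8643 × 0.381543 = 94,997.2942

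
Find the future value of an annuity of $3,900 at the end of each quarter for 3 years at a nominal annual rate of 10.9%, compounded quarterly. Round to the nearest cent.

$54,492.09

Periodic rate i = 0.109/4 = 0.02725; n = 3 × 4 = 12 periods.
Accumulation factor s(12|0.02725) = 13.972331; FV = 3900 × 13.972331 = 54,492.0906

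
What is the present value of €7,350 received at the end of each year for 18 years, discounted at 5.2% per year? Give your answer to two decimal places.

€84,591.60

PV = 7350 × [1 − (1+0.052)^(−18)] / 0.052 = 7350 × 11.509062 = 84,591.6046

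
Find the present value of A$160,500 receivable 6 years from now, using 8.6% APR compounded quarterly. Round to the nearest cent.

With 4 periods per year: i = 0.0215, n = 24.
PV = 160,500 / (1 + 0.0215)^24 = 160,500 / 1.666176 = 96,328.3527

A$96,328.35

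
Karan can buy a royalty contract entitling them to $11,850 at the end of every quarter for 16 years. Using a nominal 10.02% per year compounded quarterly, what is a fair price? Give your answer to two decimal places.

$375,952.06

i = 0.1002/4 = 0.02505 per quarter; n = 16·4 = 64.
PV = 11850 × [1 − (1+0.02505)^(−64)] / 0.02505 = 11850 × 31.725912 = 375,952.0606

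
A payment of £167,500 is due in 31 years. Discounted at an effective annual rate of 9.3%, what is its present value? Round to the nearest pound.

£10,636

Discount factor = (1+0.093)^(−31) = 0.063500; PV = 167,500 × 0.063500 = 10,636.2807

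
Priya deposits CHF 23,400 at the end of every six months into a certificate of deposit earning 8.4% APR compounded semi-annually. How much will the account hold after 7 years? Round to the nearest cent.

CHF 433,950.65

With 2 periods per year: i = 0.042, n = 14.
FV = PMT · [(1+i)^n − 1] / i = 23400 · 18.544900 = 433,950.6534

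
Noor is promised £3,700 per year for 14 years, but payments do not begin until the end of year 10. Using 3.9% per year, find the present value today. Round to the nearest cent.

Value one period before first payment (t=9): 3700 × [1 − (1+0.039)^(−14)] / 0.039 = 3700 × 10.633202 = 39,342.8462
PV₀ = 39,342.8462 / (1+0.039)^9 = 39,342.8462 / 1.411042 = 27,882.1235

£27,882.12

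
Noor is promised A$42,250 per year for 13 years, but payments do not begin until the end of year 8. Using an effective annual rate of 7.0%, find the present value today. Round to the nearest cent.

PV at t=7 (ordinary 13-year annuity): 42250 × a(13|0.07) = 42250 × 8.357651 = 353,110.7440
PV₀ = 353,110.7440 / (1+0.07)^7 = 353,110.7440 / 1.605781 = 219,899.6247

A$219,899.62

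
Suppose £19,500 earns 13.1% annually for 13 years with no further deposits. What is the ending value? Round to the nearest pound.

FV = 19,500 × (1 + 0.131)^13 = 96,615.8714

£96,616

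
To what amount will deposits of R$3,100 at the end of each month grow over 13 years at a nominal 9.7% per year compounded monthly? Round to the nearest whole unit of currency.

Periodic rate i = 0.097/12 = 0.00808333; n = 13 × 12 = 156 periods.
FV = 3100 × [(1+0.00808333)^156 − 1] / 0.00808333 = 3100 × 310.652145 = 963,021.6505

R$963,022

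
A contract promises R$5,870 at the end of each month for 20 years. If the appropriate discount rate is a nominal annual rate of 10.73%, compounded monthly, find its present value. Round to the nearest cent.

i = 0.1073/12 = 0.00894167 per month; n = 20·12 = 240.
PV = PMT · [1 − (1+i)^(−n)] / i = 5870 · 98.631300 = 578,965.7291

R$578,965.73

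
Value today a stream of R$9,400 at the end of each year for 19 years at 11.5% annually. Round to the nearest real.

Annuity factor a(19|0.115) = 7.596445; PV = 9400 × 7.596445 = 71,406.5800

R$71,407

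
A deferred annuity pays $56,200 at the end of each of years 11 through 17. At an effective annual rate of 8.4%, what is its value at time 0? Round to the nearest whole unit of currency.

$128,843

Value one period before first payment (t=10): 56200 × [1 − (1+0.084)^(−7)] / 0.084 = 56200 × 5.135899 = 288,637.5059
PV₀ = 288,637.5059 / (1+0.084)^10 = 288,637.5059 / 2.240231 = 128,842.7368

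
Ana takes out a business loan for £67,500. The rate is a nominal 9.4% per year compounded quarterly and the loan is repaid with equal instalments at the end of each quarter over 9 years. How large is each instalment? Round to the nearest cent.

i = 0.094/4 = 0.0235 per quarter; n = 9·4 = 36.
PMT = 67500 / ( [1 − (1+0.0235)^(−36)] / 0.0235 ) = 67500 / 24.112821 = 2,799.3407

£2,799.34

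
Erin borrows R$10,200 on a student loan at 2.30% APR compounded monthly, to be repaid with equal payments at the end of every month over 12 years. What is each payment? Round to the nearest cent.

R$81.12

With 12 periods per year: i = 0.00191667, n = 144.
Annuity-PV factor = 125.732135; PMT = 10200 / 125.732135 = 81.1248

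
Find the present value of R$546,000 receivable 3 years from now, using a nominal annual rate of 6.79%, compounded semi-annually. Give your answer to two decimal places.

R$446,884.63

Periodic rate i = 0.0679/2 = 0.03395; n = 3 × 2 = 6 periods.
PV = 546,000 / (1 + 0.03395)^6 = 546,000 / 1.221792 = 446,884.6295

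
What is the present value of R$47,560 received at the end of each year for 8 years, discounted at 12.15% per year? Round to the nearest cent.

R$235,027.87

PV = 47560 × [1 − (1+0.1215)^(−8)] / 0.1215 = 47560 × 4.941713 = 235,027.8699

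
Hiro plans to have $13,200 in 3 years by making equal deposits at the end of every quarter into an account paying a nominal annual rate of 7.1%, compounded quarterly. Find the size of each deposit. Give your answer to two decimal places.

$996.70

With 4 periods per year: i = 0.01775, n = 12.
PMT = 13200 / ( [(1+0.01775)^12 − 1] / 0.01775 ) = 13200 / 13.243662 = 996.7032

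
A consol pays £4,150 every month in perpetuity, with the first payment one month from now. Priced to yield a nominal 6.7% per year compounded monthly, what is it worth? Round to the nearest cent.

Periodic rate i = 0.067/12 = 0.00558333.
PV = C/r = 4150/0.00558333 = 743,283.5821

£743,283.58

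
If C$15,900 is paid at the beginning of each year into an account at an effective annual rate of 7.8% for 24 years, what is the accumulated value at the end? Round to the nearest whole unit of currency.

FV = 15900 × [(1+0.078)^24 − 1] / 0.078 × (1+i) = 15900 × 70.004652 = 1,113,073.9746
Payments are at the start of each period, so multiply by (1+i).

C$1,113,074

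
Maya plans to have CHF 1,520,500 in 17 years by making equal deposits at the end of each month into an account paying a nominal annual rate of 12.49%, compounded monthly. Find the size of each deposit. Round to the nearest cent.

i = 0.1249/12 = 0.0104083 per month; n = 17·12 = 204.
PMT = 1.5205e+06 / ( [(1+0.0104083)^204 − 1] / 0.0104083 ) = 1.5205e+06 / 698.233752 = 2,177.6375

CHF 2,177.64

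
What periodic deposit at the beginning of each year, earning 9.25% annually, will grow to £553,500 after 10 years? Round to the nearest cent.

£32,951.08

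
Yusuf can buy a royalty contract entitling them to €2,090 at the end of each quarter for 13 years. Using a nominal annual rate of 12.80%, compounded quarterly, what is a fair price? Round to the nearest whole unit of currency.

With 4 periods per year: i = 0.032, n = 52.
PV = 2090 × [1 − (1+0.032)^(−52)] / 0.032 = 2090 × 25.175567 = 52,616.9346

€52,617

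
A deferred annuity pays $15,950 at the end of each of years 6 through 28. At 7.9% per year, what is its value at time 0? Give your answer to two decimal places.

$114,029.01

PV at t=5 (ordinary 23-year annuity): 15950 × a(23|0.079) = 15950 × 10.455912 = 166,771.7902
PV₀ = 166,771.7902 / (1+0.079)^5 = 166,771.7902 / 1.462538 = 114,029.0135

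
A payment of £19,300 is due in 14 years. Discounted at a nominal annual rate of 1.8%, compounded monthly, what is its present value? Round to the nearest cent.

£15,003.66

Periodic rate i = 0.018/12 = 0.0015; n = 14 × 12 = 168 periods.
Discount factor = (1+0.0015)^(−168) = 0.777392; PV = 19,300 × 0.777392 = 15,003.6560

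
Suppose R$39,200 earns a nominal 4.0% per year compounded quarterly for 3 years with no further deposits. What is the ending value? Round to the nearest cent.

R$44,171.54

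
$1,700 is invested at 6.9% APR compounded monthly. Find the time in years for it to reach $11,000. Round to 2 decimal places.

Periodic rate i = 0.069/12 = 0.00575.
n = ln(11000/1700) / ln(1+0.00575) = ln(6.47059) / 0.005734 = 325.6748 months
= 325.6748/12 years

27.14 years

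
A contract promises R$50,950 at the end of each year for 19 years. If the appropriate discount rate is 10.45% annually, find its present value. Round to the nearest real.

PV = 50950 × [1 − (1+0.1045)^(−19)] / 0.1045 = 50950 × 8.121490 = 413,789.9053

R$413,790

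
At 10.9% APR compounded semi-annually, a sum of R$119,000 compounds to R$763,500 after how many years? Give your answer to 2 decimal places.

Periodic rate i = 0.109/2 = 0.0545.
(1+i)^n = 763500/119000 = 6.41597, so n = ln 6.41597 / ln 1.0545 = 35.0274 half-years
= 35.0274/2 years

17.51 years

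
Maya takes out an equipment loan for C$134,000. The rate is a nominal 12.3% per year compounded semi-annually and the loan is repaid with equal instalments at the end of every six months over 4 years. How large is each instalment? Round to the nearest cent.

C$21,707.10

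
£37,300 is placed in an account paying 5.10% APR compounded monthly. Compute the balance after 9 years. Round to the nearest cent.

Periodic rate i = 0.051/12 = 0.00425; n = 9 × 12 = 108 periods.
37,300 × (1+0.00425)^108 = 37,300 × 1.580952 = 58,969.5204

£58,969.52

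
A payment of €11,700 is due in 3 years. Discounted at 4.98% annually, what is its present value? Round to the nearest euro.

PV = FV·(1+i)^(−n) = 11,700 × 0.864331 = 10,112.6775

€10,113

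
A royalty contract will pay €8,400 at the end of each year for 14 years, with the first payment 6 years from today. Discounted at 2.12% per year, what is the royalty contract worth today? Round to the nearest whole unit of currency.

€90,798

PV at t=5 (ordinary 14-year annuity): 8400 × a(14|0.0212) = 8400 × 12.004631 = 100,838.8974
Discount back 5 years: 100,838.8974 × (1+0.0212)^(−5) = 100,838.8974 × 0.900422 = 90,797.5348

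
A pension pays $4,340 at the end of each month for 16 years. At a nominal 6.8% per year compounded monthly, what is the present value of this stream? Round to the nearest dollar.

$507,071

Periodic rate i = 0.068/12 = 0.00566667; n = 16 × 12 = 192 periods.
Annuity factor a(192|0.00566667) = 116.836623; PV = 4340 × 116.836623 = 507,070.9449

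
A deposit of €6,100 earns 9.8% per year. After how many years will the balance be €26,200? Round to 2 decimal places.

15.59 years

n = ln(26200/6100) / ln(1+0.098) = ln(4.29508) / 0.093490 = 15.5895 years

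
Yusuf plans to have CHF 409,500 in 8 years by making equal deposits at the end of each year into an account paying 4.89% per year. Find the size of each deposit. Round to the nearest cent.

PMT = 409500 / ( [(1+0.0489)^8 − 1] / 0.0489 ) = 409500 / 9.511621 = 43,052.5984

CHF 43,052.60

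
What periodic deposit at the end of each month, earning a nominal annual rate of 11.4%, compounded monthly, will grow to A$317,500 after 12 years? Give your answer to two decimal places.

i = 0.114/12 = 0.0095 per month; n = 12·12 = 144.
PMT = 317500 / ( [(1+0.0095)^144 − 1] / 0.0095 ) = 317500 / 305.495709 = 1,039.2945

A$1,039.29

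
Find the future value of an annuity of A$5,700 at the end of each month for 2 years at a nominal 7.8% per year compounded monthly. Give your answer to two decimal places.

A$147,530.30

Periodic rate i = 0.078/12 = 0.0065; n = 2 × 12 = 24 periods.
FV = PMT · [(1+i)^n − 1] / i = 5700 · 25.882510 = 147,530.3049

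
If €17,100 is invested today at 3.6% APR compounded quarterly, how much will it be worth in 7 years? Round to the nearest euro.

i = 0.036/4 = 0.009 per quarter; n = 7·4 = 28.
FV = PV·(1+i)^n = 17,100 × 1.285147 = 21,976.0060

€21,976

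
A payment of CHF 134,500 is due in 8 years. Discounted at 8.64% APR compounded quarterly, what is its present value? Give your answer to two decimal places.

CHF 67,878.77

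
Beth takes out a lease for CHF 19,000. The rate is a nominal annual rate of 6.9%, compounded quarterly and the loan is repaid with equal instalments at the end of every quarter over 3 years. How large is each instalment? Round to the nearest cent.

CHF 1,766.43

With 4 periods per year: i = 0.01725, n = 12.
PMT = 19000 / ( [1 − (1+0.01725)^(−12)] / 0.01725 ) = 19000 / 10.756175 = 1,766.4272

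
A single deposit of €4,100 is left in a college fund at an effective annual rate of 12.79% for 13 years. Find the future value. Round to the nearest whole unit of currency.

FV = PV·(1+i)^n = 4,100 × 4.780989 = 19,602.0554

€19,602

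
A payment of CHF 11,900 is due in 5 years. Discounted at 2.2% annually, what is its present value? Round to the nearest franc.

CHF 10,673

PV = 11,900 / (1 + 0.022)^5 = 11,900 / 1.114948 = 10,673.1468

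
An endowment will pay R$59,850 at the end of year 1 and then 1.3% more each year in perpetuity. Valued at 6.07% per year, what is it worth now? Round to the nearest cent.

R$1,254,716.98

PV = PMT / (i − g) = 59850 / (0.0607 − 0.013) = 59850 / 0.047700 = 1,254,716.9811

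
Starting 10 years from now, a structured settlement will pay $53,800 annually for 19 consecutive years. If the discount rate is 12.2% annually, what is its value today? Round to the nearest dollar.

PV at t=9 (ordinary 19-year annuity): 53800 × a(19|0.122) = 53800 × 7.276747 = 391,488.9673
PV₀ = 391,488.9673 / (1+0.122)^9 = 391,488.9673 / 2.817966 = 138,926.0907

$138,926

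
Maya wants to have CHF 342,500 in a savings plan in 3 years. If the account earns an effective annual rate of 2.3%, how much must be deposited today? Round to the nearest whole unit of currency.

PV = FV·(1+i)^(−n) = 342,500 × 0.934056 = 319,914.3158

CHF 319,914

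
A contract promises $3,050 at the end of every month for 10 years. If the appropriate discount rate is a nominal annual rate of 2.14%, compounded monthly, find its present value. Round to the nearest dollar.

With 12 periods per year: i = 0.00178333, n = 120.
Annuity factor a(120|0.00178333) = 107.942651; PV = 3050 × 107.942651 = 329,225.0857

$329,225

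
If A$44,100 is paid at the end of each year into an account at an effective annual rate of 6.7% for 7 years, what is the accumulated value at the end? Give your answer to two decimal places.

A$378,160.78

FV = 44100 × [(1+0.067)^7 − 1] / 0.067 = 44100 × 8.575074 = 378,160.7819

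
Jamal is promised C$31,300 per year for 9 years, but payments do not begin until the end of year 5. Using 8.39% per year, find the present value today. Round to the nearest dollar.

C$139,392

PV at t=4 (ordinary 9-year annuity): 31300 × a(9|0.0839) = 31300 × 6.146835 = 192,395.9221
Discount back 4 years: 192,395.9221 × (1+0.0839)^(−4) = 192,395.9221 × 0.724508 = 139,392.3685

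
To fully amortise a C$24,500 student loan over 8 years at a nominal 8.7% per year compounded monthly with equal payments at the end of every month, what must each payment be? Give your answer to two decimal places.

C$355.13

With 12 periods per year: i = 0.00725, n = 96.
Annuity-PV factor = 68.989096; PMT = 24500 / 68.989096 = 355.1286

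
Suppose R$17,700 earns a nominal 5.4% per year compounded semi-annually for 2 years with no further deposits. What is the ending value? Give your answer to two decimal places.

i = 0.054/2 = 0.027 per half-year; n = 2·2 = 4.
FV = 17,700 × (1 + 0.027)^4 = 19,690.4228

R$19,690.42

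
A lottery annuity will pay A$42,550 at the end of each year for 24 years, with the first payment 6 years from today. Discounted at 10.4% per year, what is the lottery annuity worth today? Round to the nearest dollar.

A$226,257

PV at t=5 (ordinary 24-year annuity): 42550 × a(24|0.104) = 42550 × 8.720620 = 371,062.3724
PV₀ = 371,062.3724 / (1+0.104)^5 = 371,062.3724 / 1.640006 = 226,256.7528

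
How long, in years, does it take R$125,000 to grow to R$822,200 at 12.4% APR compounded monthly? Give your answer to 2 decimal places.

Periodic rate i = 0.124/12 = 0.0103333.
(1+i)^n = 822200/125000 = 6.57760, so n = ln 6.57760 / ln 1.01033 = 183.2309 months
= 183.2309/12 years

15.27 years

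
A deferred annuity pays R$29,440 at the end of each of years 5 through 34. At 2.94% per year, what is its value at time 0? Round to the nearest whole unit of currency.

R$517,895

PV at t=4 (ordinary 30-year annuity): 29440 × a(30|0.0294) = 29440 × 19.753335 = 581,538.1918
PV₀ = 581,538.1918 / (1+0.0294)^4 = 581,538.1918 / 1.122889 = 517,894.8425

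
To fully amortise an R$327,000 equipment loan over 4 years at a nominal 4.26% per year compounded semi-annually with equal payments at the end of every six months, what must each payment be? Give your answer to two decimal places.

R$44,889.16

Periodic rate i = 0.0426/2 = 0.0213; n = 4 × 2 = 8 periods.
Annuity-PV factor = 7.284610; PMT = 327000 / 7.284610 = 44,889.1591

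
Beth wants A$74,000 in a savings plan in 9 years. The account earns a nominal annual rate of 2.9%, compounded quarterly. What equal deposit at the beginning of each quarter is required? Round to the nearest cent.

A$1,793.36

Periodic rate i = 0.029/4 = 0.00725; n = 9 × 4 = 36 periods.
FV-annuity factor × (1+i) = 41.263331; PMT = 74000 / 41.263331 = 1,793.3598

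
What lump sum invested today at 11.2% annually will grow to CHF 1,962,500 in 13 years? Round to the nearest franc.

CHF 493,682

PV = FV·(1+i)^(−n) = 1,962,500 × 0.251558 = 493,682.1573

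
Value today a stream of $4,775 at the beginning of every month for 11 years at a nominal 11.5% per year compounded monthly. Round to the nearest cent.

i = 0.115/12 = 0.00958333 per month; n = 11·12 = 132.
Annuity factor a(132|0.00958333) × (1+i) = 75.434906; PV = 4775 × 75.434906 = 360,201.6738
(annuity-due: payments at period start, so ×(1+i).)

$360,201.67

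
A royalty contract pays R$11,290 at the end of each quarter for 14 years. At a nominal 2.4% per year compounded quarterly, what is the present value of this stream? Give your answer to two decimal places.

R$535,633.47

Periodic rate i = 0.024/4 = 0.006; n = 14 × 4 = 56 periods.
PV = PMT · [1 − (1+i)^(−n)] / i = 11290 · 47.443177 = 535,633.4688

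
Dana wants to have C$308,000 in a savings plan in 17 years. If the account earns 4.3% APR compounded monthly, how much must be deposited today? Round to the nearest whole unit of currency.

Periodic rate i = 0.043/12 = 0.00358333; n = 17 × 12 = 204 periods.
PV = 308,000 / (1 + 0.00358333)^204 = 308,000 / 2.074445 = 148,473.4822

C$148,473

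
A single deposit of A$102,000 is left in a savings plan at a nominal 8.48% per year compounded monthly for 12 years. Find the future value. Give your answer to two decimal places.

i = 0.0848/12 = 0.00706667 per month; n = 12·12 = 144.
102,000 × (1+0.00706667)^144 = 102,000 × 2.756664 = 281,179.7495

A$281,179.75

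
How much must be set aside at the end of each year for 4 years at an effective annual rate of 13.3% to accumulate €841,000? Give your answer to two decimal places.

€172,650.64

FV-annuity factor = 4.871109; PMT = 841000 / 4.871109 = 172,650.6351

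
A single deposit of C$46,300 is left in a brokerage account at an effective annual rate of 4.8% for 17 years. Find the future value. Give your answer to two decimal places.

C$102,736.03

FV = 46,300 × (1 + 0.048)^17 = 102,736.0339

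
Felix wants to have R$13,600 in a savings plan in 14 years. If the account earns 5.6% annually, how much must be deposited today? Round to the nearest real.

PV = 13,600 / (1 + 0.056)^14 = 13,600 / 2.144346 = 6,342.2602

R$6,342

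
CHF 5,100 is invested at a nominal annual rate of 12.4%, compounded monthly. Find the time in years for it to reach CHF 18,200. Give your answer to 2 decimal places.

Periodic rate i = 0.124/12 = 0.0103333.
n = ln(18200/5100) / ln(1+0.0103333) = ln(3.56863) / 0.010280 = 123.7493 months
= 123.7493/12 years

10.31 years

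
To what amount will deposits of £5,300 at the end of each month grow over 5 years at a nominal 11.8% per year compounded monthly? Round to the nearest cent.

With 12 periods per year: i = 0.00983333, n = 60.
FV = PMT · [(1+i)^n − 1] / i = 5300 · 81.233582 = 430,537.9820

£430,537.98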